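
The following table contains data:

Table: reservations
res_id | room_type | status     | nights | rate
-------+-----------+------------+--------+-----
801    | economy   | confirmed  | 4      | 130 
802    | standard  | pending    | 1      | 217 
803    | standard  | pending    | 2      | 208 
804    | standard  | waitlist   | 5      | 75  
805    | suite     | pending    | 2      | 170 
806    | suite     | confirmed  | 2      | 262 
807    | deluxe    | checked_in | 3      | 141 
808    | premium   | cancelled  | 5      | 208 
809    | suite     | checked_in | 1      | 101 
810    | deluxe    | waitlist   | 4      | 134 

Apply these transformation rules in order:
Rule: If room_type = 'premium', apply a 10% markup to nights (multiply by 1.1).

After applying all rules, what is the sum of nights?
29.5

Step 1: Records with room_type = 'premium' have total nights = 5
Step 2: Apply multiplier: 5 × 1.1 = 5.5
Step 3: Other records total: 24
Step 4: Final sum = 5.5 + 24 = 29.5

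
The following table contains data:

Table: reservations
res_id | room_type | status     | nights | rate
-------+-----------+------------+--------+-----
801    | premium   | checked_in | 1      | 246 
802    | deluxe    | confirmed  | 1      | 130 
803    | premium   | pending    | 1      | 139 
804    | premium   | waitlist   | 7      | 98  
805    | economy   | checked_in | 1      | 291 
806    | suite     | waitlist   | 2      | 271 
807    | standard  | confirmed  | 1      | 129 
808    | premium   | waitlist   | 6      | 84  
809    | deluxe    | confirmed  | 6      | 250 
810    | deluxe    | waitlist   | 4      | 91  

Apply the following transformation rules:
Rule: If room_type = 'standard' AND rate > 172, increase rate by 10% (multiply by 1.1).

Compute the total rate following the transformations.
1729

Step 1: Find records where room_type = 'standard' AND rate > 172
Step 2: 0 records match, summing to 0
Step 3: After multiplier: 0 × 1.1 = 0.0
Step 4: Unaffected records sum: 1729
Step 5: Final sum = 0.0 + 1729 = 1729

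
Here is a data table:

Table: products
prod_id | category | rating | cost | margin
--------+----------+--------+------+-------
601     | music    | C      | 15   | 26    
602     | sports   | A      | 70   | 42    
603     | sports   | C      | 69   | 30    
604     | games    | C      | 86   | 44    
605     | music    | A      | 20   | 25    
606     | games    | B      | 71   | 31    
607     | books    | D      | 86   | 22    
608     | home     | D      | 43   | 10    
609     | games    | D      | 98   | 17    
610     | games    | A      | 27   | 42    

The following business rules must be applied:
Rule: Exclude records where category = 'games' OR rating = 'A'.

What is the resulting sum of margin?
88

Step 1: Find records where category = 'games' OR rating = 'A'
Step 2: 6 records match, summing to 201
Step 3: Original sum: 289
Step 4: Remaining sum = 289 - 201 = 88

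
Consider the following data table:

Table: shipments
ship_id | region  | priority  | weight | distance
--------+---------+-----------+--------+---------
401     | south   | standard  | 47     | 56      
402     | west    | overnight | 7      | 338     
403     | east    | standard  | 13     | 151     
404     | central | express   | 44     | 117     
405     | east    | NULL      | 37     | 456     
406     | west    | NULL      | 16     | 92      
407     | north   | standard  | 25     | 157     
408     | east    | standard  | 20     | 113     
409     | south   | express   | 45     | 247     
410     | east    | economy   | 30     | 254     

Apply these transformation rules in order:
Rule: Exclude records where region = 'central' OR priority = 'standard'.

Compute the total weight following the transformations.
135

Step 1: Find records where region = 'central' OR priority = 'standard'
Step 2: 5 records match, summing to 149
Step 3: Original sum: 284
Step 4: Remaining sum = 284 - 149 = 135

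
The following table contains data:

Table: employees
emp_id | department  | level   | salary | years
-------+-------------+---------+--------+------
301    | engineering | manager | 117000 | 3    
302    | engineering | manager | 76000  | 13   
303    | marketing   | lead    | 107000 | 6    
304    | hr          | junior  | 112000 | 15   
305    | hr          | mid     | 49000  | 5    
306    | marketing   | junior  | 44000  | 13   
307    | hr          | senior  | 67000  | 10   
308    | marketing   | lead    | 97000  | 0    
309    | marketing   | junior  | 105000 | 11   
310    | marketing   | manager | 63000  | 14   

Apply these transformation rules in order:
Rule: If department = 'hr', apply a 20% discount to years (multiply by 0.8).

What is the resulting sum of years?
84.0

Step 1: Records with department = 'hr' have total years = 30
Step 2: Apply multiplier: 30 × 0.8 = 24.0
Step 3: Other records total: 60
Step 4: Final sum = 24.0 + 60 = 84.0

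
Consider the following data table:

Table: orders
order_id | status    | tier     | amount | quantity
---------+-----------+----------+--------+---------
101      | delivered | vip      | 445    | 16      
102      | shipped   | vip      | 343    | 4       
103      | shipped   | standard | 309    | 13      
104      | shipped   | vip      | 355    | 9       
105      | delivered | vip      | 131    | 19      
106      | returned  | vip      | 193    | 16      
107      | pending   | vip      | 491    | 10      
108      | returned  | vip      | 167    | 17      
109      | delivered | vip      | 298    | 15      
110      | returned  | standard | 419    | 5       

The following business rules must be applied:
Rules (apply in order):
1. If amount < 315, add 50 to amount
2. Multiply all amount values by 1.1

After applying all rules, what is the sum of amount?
3741.1

Step 1: Apply Rule 1 - Add 50 to records with amount < 315
  - 5 records affected: 1098 + (5 × 50) = 1348
  - Unaffected records: 2053
  - Sum after Rule 1: 3401
Step 2: Apply Rule 2 - Multiply all by 1.1
  - 3401 × 1.1 = 3741.1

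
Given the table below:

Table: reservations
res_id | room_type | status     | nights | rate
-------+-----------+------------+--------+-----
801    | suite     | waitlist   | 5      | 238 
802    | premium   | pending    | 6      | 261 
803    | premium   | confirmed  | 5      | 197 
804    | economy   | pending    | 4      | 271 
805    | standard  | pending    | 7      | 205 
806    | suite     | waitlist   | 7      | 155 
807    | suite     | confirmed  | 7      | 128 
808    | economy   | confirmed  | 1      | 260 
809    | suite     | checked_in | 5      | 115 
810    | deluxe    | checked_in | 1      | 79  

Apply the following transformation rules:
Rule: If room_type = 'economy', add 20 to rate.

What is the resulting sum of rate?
1949

Step 1: Count records where room_type = 'economy': 2
Step 2: Total bonus added: 2 × 20 = 40
Step 3: Original sum of rate: 1909
Step 4: Final sum = 1909 + 40 = 1949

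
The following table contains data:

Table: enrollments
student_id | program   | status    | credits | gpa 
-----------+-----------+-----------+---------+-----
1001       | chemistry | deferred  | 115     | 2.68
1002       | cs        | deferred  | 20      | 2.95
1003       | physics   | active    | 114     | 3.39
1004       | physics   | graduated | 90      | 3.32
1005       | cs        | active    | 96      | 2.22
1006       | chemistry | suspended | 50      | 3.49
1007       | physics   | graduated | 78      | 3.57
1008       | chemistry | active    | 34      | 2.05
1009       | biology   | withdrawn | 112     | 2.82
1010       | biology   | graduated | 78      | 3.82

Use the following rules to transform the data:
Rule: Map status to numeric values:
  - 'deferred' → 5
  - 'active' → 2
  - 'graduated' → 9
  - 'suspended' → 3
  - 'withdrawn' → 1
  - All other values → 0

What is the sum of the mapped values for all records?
47

Step 1: Apply mapping to each record
Step 2: Count by status:
  'deferred': 2 records × 5 = 10
  'active': 3 records × 2 = 6
  'graduated': 3 records × 9 = 27
  'suspended': 1 records × 3 = 3
  'withdrawn': 1 records × 1 = 1
Step 3: Sum all mapped values = 47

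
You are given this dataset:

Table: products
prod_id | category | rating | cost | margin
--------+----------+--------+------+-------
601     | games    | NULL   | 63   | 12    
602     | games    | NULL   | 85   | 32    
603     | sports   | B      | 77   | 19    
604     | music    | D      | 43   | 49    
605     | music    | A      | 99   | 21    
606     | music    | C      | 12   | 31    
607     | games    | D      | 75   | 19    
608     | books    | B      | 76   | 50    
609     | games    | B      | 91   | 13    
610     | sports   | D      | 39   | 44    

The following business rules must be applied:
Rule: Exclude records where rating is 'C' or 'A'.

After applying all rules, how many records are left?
8

Step 1: Count records to exclude
  - 1 (C) + 1 (A) = 2 records
Step 2: Total records: 10
Step 3: Remaining = 10 - 2 = 8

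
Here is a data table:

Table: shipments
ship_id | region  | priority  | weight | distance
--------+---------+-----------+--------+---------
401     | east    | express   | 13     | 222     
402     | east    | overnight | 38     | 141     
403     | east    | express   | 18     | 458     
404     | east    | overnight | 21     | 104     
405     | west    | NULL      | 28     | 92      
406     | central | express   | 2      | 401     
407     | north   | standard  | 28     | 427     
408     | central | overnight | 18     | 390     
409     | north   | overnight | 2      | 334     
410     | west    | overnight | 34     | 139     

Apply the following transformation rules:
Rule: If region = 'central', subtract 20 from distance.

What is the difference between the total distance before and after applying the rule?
40

Step 1: Original sum of distance = 2708
Step 2: 2 records have region = 'central'
Step 3: Each affected record changes by -20
Step 4: Total change = 2 × -20 = -40
Step 5: New sum = 2708 + -40 = 2668
Step 6: Difference = |2668 - 2708| = 40
        (Sum decreased by 40)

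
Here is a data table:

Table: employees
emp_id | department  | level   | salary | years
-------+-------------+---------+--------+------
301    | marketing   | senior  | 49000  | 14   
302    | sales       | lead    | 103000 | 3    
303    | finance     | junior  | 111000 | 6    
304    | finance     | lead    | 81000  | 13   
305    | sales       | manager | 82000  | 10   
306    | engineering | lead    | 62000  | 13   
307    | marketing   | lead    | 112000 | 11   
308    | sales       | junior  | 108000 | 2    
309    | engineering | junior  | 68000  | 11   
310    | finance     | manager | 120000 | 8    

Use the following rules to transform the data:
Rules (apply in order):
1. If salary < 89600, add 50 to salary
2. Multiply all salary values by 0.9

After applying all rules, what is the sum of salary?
806625.0

Step 1: Apply Rule 1 - Add 50 to records with salary < 89600
  - 5 records affected: 342000 + (5 × 50) = 342250
  - Unaffected records: 554000
  - Sum after Rule 1: 896250
Step 2: Apply Rule 2 - Multiply all by 0.9
  - 896250 × 0.9 = 806625.0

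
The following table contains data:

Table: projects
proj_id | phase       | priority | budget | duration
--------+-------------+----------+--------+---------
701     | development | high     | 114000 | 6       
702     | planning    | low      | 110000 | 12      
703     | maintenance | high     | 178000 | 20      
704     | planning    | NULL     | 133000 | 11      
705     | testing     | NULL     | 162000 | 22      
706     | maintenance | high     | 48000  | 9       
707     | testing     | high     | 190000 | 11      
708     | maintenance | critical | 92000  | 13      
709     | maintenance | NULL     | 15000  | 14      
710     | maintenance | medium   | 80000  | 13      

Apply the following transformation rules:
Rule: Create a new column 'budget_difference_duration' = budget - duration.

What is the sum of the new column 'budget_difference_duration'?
1121869

Step 1: For each record, compute budget - duration
Example calculations:
  114000 - 6 = 113994
  110000 - 12 = 109988
  178000 - 20 = 177980
  ...
Step 2: Sum all derived values
Step 3: Total = 1121869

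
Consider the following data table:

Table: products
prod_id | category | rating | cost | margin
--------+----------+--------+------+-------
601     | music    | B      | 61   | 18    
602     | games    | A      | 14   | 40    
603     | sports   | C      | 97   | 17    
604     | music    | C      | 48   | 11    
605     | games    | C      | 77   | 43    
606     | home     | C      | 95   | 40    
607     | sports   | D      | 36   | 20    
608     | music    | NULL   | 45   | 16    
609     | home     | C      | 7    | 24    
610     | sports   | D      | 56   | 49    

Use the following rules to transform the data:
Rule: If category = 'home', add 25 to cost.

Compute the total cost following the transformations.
586

Step 1: Count records where category = 'home': 2
Step 2: Total bonus added: 2 × 25 = 50
Step 3: Original sum of cost: 536
Step 4: Final sum = 536 + 50 = 586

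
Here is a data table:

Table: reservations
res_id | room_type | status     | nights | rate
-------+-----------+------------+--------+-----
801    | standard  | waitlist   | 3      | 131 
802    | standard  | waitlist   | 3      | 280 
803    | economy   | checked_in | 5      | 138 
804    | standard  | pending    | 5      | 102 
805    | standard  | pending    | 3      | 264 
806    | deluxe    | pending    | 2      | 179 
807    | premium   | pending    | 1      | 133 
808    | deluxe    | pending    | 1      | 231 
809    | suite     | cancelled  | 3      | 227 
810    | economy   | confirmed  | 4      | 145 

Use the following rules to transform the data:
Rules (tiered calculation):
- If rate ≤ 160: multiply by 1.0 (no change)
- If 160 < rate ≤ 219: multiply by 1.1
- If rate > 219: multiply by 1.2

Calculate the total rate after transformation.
2048.3

Step 1: Tier 1 (rate ≤ 160): 5 records, sum = 649 × 1.0 = 649.0
Step 2: Tier 2 (160 < rate ≤ 219): 1 records, sum = 179 × 1.1 = 196.9
Step 3: Tier 3 (rate > 219): 4 records, sum = 1002 × 1.2 = 1202.4
Step 4: Final sum = 649.0 + 196.9 + 1202.4 = 2048.3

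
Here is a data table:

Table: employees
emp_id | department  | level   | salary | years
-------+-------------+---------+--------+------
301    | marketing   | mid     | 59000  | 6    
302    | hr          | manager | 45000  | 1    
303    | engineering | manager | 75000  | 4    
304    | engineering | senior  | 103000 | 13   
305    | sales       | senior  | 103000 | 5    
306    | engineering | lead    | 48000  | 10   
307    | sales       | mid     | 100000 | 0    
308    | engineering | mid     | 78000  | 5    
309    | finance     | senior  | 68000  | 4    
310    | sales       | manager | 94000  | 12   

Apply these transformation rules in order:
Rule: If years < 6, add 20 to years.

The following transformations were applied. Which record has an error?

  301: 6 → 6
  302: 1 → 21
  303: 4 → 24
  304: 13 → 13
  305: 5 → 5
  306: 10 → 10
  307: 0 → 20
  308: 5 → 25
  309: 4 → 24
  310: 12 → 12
Record 305 has an error. The correct transformed value should be 25, not 5.

Step 1: Check each record against the rule
Step 2: Record 305 has years = 5
Step 3: Since 5 < 6, the bonus should have been applied
Step 4: Correct value = 25, but claimed value = 5
Conclusion: Record 305 has the error.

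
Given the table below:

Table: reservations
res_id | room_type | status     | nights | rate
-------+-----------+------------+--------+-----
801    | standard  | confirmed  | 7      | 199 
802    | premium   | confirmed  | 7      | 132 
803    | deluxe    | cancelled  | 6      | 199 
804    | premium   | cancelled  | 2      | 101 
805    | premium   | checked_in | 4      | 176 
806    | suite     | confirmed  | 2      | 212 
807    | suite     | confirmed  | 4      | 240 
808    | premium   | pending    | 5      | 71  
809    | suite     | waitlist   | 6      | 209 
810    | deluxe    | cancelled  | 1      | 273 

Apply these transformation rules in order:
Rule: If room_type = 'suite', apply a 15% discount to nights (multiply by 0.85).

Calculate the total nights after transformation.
42.2

Step 1: Records with room_type = 'suite' have total nights = 12
Step 2: Apply multiplier: 12 × 0.85 = 10.2
Step 3: Other records total: 32
Step 4: Final sum = 10.2 + 32 = 42.2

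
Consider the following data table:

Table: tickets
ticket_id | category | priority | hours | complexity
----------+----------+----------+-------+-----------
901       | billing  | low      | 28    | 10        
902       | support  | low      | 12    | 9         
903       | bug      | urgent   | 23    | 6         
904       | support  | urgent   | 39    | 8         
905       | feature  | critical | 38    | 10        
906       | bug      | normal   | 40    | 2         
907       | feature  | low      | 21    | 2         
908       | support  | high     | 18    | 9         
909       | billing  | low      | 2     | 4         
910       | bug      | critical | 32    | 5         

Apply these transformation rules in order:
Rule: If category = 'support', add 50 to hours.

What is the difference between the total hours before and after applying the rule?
150

Step 1: Original sum of hours = 253
Step 2: 3 records have category = 'support'
Step 3: Each affected record changes by 50
Step 4: Total change = 3 × 50 = 150
Step 5: New sum = 253 + 150 = 403
Step 6: Difference = |403 - 253| = 150
        (Sum increased by 150)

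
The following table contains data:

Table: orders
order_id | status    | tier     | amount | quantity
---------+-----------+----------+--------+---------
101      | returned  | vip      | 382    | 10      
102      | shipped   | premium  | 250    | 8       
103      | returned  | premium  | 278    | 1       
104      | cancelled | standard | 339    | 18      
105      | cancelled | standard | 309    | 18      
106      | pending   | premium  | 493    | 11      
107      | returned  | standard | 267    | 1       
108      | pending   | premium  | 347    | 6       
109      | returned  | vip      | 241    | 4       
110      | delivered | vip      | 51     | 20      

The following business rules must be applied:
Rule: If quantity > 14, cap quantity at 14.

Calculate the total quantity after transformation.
83

Step 1: 3 records have quantity > 14
Step 2: These records originally summed to 56
Step 3: After capping: 3 × 14 = 42
Step 4: Unaffected records sum: 41
Step 5: Final sum = 42 + 41 = 83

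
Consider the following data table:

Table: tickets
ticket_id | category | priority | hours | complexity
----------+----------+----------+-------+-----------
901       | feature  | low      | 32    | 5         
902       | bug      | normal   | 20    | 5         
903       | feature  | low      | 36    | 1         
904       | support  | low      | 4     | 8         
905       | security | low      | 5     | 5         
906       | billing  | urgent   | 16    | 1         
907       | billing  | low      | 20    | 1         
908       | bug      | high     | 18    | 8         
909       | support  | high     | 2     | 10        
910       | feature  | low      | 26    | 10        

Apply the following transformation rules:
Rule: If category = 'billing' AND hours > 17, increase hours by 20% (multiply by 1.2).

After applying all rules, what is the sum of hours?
183.0

Step 1: Find records where category = 'billing' AND hours > 17
Step 2: 1 records match, summing to 20
Step 3: After multiplier: 20 × 1.2 = 24.0
Step 4: Unaffected records sum: 159
Step 5: Final sum = 24.0 + 159 = 183.0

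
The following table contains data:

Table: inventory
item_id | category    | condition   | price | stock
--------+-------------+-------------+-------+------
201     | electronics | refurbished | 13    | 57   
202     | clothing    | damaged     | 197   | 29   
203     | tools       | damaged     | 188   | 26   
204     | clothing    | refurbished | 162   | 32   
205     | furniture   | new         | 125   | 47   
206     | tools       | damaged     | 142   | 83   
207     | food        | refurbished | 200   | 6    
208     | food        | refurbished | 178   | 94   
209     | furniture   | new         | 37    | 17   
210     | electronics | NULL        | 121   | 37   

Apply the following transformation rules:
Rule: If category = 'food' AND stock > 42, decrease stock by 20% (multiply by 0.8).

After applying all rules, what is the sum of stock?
409.2

Step 1: Find records where category = 'food' AND stock > 42
Step 2: 1 records match, summing to 94
Step 3: After multiplier: 94 × 0.8 = 75.2
Step 4: Unaffected records sum: 334
Step 5: Final sum = 75.2 + 334 = 409.2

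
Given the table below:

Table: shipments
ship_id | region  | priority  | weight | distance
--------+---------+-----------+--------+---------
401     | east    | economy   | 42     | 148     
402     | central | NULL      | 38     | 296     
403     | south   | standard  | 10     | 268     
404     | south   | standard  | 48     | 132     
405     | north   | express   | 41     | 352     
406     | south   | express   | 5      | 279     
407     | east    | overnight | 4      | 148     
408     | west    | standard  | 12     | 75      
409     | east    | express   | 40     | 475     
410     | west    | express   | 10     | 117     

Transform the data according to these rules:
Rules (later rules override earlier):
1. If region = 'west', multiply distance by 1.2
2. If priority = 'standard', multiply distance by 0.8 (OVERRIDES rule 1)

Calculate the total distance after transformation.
2218.4

Step 1: Rule 2 takes priority for records with priority = 'standard'
  - 3 records: 475 × 0.8 = 380.0
Step 2: Rule 1 applies to remaining records with region = 'west'
  - 1 records: 117 × 1.2 = 140.4
Step 3: Other records unchanged: 1698
Step 4: Final sum = 380.0 + 140.4 + 1698 = 2218.4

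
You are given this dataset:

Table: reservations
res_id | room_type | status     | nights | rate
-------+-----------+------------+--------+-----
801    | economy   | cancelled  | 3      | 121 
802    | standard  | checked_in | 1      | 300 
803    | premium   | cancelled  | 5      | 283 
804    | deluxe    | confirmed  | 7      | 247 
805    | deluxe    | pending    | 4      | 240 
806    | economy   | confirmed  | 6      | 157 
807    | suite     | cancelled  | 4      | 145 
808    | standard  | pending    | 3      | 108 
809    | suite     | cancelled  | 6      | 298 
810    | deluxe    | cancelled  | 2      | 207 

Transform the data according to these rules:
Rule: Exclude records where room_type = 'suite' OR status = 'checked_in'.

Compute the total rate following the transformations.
1363

Step 1: Find records where room_type = 'suite' OR status = 'checked_in'
Step 2: 3 records match, summing to 743
Step 3: Original sum: 2106
Step 4: Remaining sum = 2106 - 743 = 1363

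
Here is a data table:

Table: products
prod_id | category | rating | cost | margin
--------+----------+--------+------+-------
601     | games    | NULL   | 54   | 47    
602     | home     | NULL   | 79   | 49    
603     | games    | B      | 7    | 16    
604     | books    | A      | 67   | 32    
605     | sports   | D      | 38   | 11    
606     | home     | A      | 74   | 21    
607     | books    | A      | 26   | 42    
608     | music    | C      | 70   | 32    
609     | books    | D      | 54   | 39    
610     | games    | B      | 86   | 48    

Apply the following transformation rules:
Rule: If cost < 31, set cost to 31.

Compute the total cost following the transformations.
584

Step 1: 2 records have cost < 31
Step 2: These records originally summed to 33
Step 3: After setting to minimum: 2 × 31 = 62
Step 4: Unaffected records sum: 522
Step 5: Final sum = 62 + 522 = 584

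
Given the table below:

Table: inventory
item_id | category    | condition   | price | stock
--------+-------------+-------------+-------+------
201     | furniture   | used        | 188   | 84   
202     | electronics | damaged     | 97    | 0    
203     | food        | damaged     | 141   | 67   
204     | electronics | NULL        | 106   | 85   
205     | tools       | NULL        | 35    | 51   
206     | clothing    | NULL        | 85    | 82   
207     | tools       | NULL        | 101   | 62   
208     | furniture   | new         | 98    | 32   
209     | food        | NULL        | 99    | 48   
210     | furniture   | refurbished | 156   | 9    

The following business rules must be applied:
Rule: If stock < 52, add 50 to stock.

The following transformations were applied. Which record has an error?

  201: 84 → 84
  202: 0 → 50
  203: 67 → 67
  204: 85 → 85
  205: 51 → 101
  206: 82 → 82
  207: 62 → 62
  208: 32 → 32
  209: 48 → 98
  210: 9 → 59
Record 208 has an error. The correct transformed value should be 82, not 32.

Step 1: Check each record against the rule
Step 2: Record 208 has stock = 32
Step 3: Since 32 < 52, the bonus should have been applied
Step 4: Correct value = 82, but claimed value = 32
Conclusion: Record 208 has the error.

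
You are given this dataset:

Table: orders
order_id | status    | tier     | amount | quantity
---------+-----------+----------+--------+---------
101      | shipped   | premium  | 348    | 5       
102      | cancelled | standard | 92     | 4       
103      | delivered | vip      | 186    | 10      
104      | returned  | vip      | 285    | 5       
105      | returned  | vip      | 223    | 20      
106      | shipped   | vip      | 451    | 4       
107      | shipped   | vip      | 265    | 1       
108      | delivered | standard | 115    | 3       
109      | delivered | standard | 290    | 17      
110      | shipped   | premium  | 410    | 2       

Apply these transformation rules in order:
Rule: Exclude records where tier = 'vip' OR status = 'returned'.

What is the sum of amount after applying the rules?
1255

Step 1: Find records where tier = 'vip' OR status = 'returned'
Step 2: 5 records match, summing to 1410
Step 3: Original sum: 2665
Step 4: Remaining sum = 2665 - 1410 = 1255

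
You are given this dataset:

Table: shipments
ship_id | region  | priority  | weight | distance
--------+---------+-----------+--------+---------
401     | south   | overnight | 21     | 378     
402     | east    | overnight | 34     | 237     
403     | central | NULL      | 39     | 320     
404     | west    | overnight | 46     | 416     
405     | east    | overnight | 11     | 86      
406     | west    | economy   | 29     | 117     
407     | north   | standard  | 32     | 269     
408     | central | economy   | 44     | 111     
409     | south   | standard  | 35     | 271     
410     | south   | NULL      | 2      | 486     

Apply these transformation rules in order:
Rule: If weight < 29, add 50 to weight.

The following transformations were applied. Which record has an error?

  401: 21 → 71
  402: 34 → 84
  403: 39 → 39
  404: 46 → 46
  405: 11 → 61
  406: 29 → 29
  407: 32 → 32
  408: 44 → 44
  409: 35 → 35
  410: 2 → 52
Record 402 has an error. The correct transformed value should be 34, not 84.

Step 1: Check each record against the rule
Step 2: Record 402 has weight = 34
Step 3: Since 34 >= 29, the bonus should not have been applied
Step 4: Correct value = 34, but claimed value = 84
Conclusion: Record 402 has the error.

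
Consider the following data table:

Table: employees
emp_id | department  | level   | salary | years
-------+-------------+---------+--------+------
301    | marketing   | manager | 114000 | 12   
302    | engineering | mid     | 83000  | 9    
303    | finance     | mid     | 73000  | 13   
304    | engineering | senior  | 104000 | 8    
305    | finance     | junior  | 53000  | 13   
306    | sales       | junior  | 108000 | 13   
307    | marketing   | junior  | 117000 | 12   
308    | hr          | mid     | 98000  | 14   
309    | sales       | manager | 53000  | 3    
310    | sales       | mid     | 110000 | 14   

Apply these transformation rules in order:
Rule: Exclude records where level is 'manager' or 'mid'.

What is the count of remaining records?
4

Step 1: Count records to exclude
  - 2 (manager) + 4 (mid) = 6 records
Step 2: Total records: 10
Step 3: Remaining = 10 - 6 = 4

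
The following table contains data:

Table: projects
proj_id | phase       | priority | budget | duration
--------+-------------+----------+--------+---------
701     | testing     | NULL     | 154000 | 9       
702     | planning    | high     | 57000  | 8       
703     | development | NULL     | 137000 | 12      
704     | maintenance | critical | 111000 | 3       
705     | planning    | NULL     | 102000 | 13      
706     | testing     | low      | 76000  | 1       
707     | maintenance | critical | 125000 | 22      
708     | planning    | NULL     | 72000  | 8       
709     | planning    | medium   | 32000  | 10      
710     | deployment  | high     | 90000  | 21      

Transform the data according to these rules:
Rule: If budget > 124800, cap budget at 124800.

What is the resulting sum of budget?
914400

Step 1: 3 records have budget > 124800
Step 2: These records originally summed to 416000
Step 3: After capping: 3 × 124800 = 374400
Step 4: Unaffected records sum: 540000
Step 5: Final sum = 374400 + 540000 = 914400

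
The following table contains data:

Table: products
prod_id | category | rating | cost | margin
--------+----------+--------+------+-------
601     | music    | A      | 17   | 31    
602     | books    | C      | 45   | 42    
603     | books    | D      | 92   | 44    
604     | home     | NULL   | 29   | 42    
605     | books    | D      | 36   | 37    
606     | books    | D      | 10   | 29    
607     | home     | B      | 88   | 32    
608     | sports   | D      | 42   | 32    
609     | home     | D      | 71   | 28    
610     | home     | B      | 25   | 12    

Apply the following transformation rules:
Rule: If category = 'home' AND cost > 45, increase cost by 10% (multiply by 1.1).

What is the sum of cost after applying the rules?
470.9

Step 1: Find records where category = 'home' AND cost > 45
Step 2: 2 records match, summing to 159
Step 3: After multiplier: 159 × 1.1 = 174.9
Step 4: Unaffected records sum: 296
Step 5: Final sum = 174.9 + 296 = 470.9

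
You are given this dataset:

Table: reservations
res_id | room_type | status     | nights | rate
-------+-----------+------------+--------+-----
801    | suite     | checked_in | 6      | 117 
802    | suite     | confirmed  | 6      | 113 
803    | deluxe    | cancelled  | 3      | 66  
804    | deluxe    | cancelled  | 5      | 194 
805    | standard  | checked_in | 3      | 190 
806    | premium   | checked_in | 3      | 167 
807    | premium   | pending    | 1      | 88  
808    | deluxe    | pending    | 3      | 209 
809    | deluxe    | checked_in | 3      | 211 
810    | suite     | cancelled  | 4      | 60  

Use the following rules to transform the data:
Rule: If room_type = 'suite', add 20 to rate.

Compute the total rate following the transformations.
1475

Step 1: Count records where room_type = 'suite': 3
Step 2: Total bonus added: 3 × 20 = 60
Step 3: Original sum of rate: 1415
Step 4: Final sum = 1415 + 60 = 1475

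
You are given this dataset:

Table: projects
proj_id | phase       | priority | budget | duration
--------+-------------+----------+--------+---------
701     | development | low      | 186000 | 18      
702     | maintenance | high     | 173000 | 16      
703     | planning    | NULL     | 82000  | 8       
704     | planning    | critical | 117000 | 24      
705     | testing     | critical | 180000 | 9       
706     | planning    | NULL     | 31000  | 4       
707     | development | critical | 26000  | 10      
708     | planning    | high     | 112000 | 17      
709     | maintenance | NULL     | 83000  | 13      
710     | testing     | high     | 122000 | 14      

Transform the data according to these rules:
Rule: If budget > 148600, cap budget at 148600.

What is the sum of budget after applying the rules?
1018800

Step 1: 3 records have budget > 148600
Step 2: These records originally summed to 539000
Step 3: After capping: 3 × 148600 = 445800
Step 4: Unaffected records sum: 573000
Step 5: Final sum = 445800 + 573000 = 1018800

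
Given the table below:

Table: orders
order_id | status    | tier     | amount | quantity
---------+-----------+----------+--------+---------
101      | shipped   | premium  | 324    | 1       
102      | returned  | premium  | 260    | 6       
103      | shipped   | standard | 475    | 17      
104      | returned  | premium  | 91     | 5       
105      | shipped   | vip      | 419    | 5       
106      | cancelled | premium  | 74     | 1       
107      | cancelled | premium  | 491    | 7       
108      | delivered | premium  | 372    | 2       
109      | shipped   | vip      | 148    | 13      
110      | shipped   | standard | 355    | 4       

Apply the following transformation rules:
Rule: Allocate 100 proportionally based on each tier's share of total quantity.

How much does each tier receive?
premium: 36.07, standard: 34.43, vip: 29.51

Step 1: Calculate total quantity = 61
Step 2: Calculate each tier's proportion:
  premium: 22/61 = 36.07% → 36.07
  standard: 21/61 = 34.43% → 34.43
  vip: 18/61 = 29.51% → 29.51
Step 3: Verify: sum of allocations ≈ 100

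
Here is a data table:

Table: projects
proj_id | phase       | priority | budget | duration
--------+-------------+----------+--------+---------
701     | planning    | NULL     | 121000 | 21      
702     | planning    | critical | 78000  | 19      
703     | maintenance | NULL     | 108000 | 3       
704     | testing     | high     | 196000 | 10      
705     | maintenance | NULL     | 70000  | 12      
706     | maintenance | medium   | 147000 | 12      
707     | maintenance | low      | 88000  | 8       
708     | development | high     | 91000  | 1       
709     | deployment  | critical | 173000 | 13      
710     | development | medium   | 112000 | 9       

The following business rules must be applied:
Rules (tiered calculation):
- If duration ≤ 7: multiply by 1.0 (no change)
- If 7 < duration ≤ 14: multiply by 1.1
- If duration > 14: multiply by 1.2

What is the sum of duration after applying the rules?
122.4

Step 1: Tier 1 (duration ≤ 7): 2 records, sum = 4 × 1.0 = 4.0
Step 2: Tier 2 (7 < duration ≤ 14): 6 records, sum = 64 × 1.1 = 70.4
Step 3: Tier 3 (duration > 14): 2 records, sum = 40 × 1.2 = 48.0
Step 4: Final sum = 4.0 + 70.4 + 48.0 = 122.4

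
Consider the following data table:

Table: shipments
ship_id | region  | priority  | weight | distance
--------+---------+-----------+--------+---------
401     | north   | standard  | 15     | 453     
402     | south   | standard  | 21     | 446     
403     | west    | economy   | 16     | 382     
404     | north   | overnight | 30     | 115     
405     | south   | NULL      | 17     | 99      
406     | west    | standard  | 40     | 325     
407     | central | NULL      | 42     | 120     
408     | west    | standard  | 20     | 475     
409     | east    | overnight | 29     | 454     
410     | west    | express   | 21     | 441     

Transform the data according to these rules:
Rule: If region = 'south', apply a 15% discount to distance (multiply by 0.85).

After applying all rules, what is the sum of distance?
3228.25

Step 1: Records with region = 'south' have total distance = 545
Step 2: Apply multiplier: 545 × 0.85 = 463.25
Step 3: Other records total: 2765
Step 4: Final sum = 463.25 + 2765 = 3228.25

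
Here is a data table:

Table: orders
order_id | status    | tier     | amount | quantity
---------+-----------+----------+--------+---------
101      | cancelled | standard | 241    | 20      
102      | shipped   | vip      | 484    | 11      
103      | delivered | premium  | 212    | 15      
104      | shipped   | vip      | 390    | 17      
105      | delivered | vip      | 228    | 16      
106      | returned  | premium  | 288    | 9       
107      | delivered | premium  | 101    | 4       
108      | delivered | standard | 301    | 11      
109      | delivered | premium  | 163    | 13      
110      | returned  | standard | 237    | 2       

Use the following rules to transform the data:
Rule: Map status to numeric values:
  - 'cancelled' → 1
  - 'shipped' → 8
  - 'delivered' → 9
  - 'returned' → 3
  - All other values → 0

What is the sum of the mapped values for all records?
68

Step 1: Apply mapping to each record
Step 2: Count by status:
  'cancelled': 1 records × 1 = 1
  'shipped': 2 records × 8 = 16
  'delivered': 5 records × 9 = 45
  'returned': 2 records × 3 = 6
Step 3: Sum all mapped values = 68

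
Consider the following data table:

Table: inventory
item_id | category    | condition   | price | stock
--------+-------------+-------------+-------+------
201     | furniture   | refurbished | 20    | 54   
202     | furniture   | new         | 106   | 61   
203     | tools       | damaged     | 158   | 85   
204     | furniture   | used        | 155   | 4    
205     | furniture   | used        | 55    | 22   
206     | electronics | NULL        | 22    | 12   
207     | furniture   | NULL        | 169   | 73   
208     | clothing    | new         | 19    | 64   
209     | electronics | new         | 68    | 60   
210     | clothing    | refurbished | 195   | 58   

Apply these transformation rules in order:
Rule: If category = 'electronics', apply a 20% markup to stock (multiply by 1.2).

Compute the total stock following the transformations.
507.4

Step 1: Records with category = 'electronics' have total stock = 72
Step 2: Apply multiplier: 72 × 1.2 = 86.4
Step 3: Other records total: 421
Step 4: Final sum = 86.4 + 421 = 507.4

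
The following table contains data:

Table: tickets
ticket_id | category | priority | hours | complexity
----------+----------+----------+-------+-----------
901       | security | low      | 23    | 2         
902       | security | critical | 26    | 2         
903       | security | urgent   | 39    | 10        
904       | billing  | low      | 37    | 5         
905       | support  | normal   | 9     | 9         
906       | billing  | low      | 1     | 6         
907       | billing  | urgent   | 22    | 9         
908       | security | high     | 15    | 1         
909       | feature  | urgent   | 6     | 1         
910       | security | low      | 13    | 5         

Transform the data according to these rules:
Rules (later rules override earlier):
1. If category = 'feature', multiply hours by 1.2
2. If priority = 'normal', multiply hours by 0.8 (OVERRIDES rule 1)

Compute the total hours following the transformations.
190.4

Step 1: Rule 2 takes priority for records with priority = 'normal'
  - 1 records: 9 × 0.8 = 7.2
Step 2: Rule 1 applies to remaining records with category = 'feature'
  - 1 records: 6 × 1.2 = 7.2
Step 3: Other records unchanged: 176
Step 4: Final sum = 7.2 + 7.2 + 176 = 190.4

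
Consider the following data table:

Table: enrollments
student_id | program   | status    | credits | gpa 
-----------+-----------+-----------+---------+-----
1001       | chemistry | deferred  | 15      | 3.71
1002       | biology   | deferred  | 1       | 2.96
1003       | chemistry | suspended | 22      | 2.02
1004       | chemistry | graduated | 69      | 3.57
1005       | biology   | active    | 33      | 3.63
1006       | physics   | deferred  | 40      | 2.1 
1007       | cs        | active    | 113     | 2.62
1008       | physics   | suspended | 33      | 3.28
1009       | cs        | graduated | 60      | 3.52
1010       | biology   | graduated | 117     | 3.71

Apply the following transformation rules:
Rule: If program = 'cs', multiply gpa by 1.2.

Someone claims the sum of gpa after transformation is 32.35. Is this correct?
Yes, the result is correct.

Step 1: Calculate the correct sum after transformation
Step 2: Apply multiplier 1.2 to records where program = 'cs'
Step 3: Correct result = 32.35
Step 4: Claimed result = 32.35
Step 5: 32.35 = 32.35 ✓
Conclusion: The claimed result is correct.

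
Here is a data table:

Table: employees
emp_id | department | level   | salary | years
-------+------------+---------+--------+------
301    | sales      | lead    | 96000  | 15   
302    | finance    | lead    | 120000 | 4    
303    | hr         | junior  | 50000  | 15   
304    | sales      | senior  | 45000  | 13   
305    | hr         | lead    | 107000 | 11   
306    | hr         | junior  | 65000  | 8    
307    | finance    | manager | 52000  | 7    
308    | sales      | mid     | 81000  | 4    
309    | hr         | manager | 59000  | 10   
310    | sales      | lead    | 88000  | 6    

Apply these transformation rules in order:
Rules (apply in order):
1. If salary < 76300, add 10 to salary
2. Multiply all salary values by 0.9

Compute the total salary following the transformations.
686745.0

Step 1: Apply Rule 1 - Add 10 to records with salary < 76300
  - 5 records affected: 271000 + (5 × 10) = 271050
  - Unaffected records: 492000
  - Sum after Rule 1: 763050
Step 2: Apply Rule 2 - Multiply all by 0.9
  - 763050 × 0.9 = 686745.0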